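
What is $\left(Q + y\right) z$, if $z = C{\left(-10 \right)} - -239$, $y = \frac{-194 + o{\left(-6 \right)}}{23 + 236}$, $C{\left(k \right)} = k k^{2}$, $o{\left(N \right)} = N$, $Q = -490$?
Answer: $\frac{96730710}{259} \approx 3.7348 \cdot 10^{5}$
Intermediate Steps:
$C{\left(k \right)} = k^{3}$
$y = - \frac{200}{259}$ ($y = \frac{-194 - 6}{23 + 236} = - \frac{200}{259} \approx -0.7722$)
$z = -761$ ($z = \left(-10\right)^{3} - -239 = -1000 + 239 = -761$)
$\left(Q + y\right) z = \left(-490 - \frac{200}{259}\right) \left(-761\right) = \left(- \frac{127110}{259}\right) \left(-761\right) = \frac{96730710}{259}$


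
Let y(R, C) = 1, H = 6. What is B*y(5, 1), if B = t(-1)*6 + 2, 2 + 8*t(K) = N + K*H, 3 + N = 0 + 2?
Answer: -19/4 ≈ -4.7500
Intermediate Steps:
N = -1 (N = -3 + (0 + 2) = -3 + 2 = -1)
t(K) = -3/8 + 3*K/4 (t(K) = -¼ + (-1 + K*6)/8 = -¼ + (-1 + 6*K)/8 = -¼ + (-⅛ + 3*K/4) = -3/8 + 3*K/4)
B = -19/4 (B = (-3/8 + (¾)*(-1))*6 + 2 = (-3/8 - ¾)*6 + 2 = -9/8*6 + 2 = -27/4 + 2 = -19/4 ≈ -4.7500)
B*y(5, 1) = -19/4*1 = -19/4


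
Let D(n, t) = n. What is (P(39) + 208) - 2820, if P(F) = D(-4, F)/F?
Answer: -101872/39 ≈ -2612.1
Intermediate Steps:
P(F) = -4/F
(P(39) + 208) - 2820 = (-4/39 + 208) - 2820 = 8108/39 - 2820 = -101872/39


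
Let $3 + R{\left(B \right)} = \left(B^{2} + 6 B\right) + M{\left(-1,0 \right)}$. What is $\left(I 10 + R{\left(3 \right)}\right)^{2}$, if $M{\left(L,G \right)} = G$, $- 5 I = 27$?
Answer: $900$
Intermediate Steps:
$I = - \frac{27}{5}$ ($I = \left(- \frac{1}{5}\right) 27 = - \frac{27}{5} \approx -5.4$)
$R{\left(B \right)} = -3 + B^{2} + 6 B$ ($R{\left(B \right)} = -3 + \left(\left(B^{2} + 6 B\right) + 0\right) = -3 + \left(B^{2} + 6 B\right) = -3 + B^{2} + 6 B$)
$\left(I 10 + R{\left(3 \right)}\right)^{2} = \left(\left(- \frac{27}{5}\right) 10 + \left(-3 + 3^{2} + 6 \cdot 3\right)\right)^{2} = \left(-54 + \left(-3 + 9 + 18\right)\right)^{2} = \left(-54 + 24\right)^{2} = \left(-30\right)^{2} = 900$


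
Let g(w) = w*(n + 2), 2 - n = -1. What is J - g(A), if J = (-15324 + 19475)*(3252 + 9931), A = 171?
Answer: 54721778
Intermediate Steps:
n = 3 (n = 2 - 1*(-1) = 2 + 1 = 3)
g(w) = 5*w (g(w) = w*(3 + 2) = w*5 = 5*w)
J = 54722633 (J = 4151*13183 = 54722633)
J - g(A) = 54722633 - 5*171 = 54722633 - 1*855 = 54722633 - 855 = 54721778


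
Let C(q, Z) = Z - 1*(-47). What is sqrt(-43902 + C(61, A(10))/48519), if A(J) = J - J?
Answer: I*sqrt(1275918573509)/5391 ≈ 209.53*I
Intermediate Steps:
A(J) = 0
C(q, Z) = 47 + Z (C(q, Z) = Z + 47 = 47 + Z)
sqrt(-43902 + C(61, A(10))/48519) = sqrt(-43902 + (47 + 0)/48519) = sqrt(-43902 + 47*(1/48519)) = sqrt(-43902 + 47/48519) = sqrt(-2130081091/48519) = I*sqrt(1275918573509)/5391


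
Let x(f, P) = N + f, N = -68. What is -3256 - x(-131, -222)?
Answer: -3057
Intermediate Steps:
x(f, P) = -68 + f
-3256 - x(-131, -222) = -3256 - (-68 - 131) = -3256 - 1*(-199) = -3256 + 199 = -3057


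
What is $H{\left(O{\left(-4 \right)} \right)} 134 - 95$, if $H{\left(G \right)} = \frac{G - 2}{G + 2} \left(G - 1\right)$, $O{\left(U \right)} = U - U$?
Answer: $39$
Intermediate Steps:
$O{\left(U \right)} = 0$
$H{\left(G \right)} = \frac{\left(-1 + G\right) \left(-2 + G\right)}{2 + G}$ ($H{\left(G \right)} = \frac{-2 + G}{2 + G} \left(-1 + G\right) = \frac{\left(-1 + G\right) \left(-2 + G\right)}{2 + G}$)
$H{\left(O{\left(-4 \right)} \right)} 134 - 95 = \frac{2 + 0^{2} - 0}{2 + 0} \cdot 134 - 95 = \frac{2 + 0 + 0}{2} \cdot 134 - 95 = \frac{1}{2} \cdot 2 \cdot 134 - 95 = 1 \cdot 134 - 95 = 134 - 95 = 39$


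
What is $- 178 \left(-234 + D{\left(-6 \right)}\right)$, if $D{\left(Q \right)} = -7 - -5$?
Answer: $42008$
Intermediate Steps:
$D{\left(Q \right)} = -2$ ($D{\left(Q \right)} = -7 + 5 = -2$)
$- 178 \left(-234 + D{\left(-6 \right)}\right) = - 178 \left(-234 - 2\right) = \left(-178\right) \left(-236\right) = 42008$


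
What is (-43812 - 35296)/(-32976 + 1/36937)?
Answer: 2922012196/1218034511 ≈ 2.3990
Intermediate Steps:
(-43812 - 35296)/(-32976 + 1/36937) = -79108/(-32976 + 1/36937) = -79108/(-1218034511/36937) = -79108*(-36937/1218034511) = 2922012196/1218034511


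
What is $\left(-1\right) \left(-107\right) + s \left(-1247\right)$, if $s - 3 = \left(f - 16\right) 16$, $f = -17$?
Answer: $654782$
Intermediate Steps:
$s = -525$ ($s = 3 + \left(-17 - 16\right) 16 = 3 - 528 = -525$)
$\left(-1\right) \left(-107\right) + s \left(-1247\right) = \left(-1\right) \left(-107\right) - -654675 = 107 + 654675 = 654782$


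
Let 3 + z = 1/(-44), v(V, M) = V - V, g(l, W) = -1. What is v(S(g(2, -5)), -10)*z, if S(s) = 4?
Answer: 0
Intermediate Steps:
v(V, M) = 0
z = -133/44 (z = -3 + 1/(-44) = -3 - 1/44 = -133/44 ≈ -3.0227)
v(S(g(2, -5)), -10)*z = 0*(-133/44) = 0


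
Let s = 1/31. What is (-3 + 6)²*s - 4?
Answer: -115/31 ≈ -3.7097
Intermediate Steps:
s = 1/31 (s = 1*(1/31) = 1/31 ≈ 0.032258)
(-3 + 6)²*s - 4 = (-3 + 6)²*(1/31) - 4 = 3²*(1/31) - 4 = 9*(1/31) - 4 = 9/31 - 4 = -115/31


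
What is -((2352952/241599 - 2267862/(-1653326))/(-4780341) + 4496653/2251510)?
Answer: -4293103703479540964694251/2149593746386583146532670 ≈ -1.9972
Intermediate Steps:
-((2352952/241599 - 2267862/(-1653326))/(-4780341) + 4496653/2251510) = -((2352952*(1/241599) - 2267862*(-1/1653326))*(-1/4780341) + 4496653*(1/2251510)) = -((2352952/241599 + 1133931/826663)*(-1/4780341) + 4496653/2251510) = -((2219054954845/199720954137)*(-1/4780341) + 4496653/2251510) = -(-2219054954845/954734265620220717 + 4496653/2251510) = -1*4293103703479540964694251/2149593746386583146532670 = -4293103703479540964694251/2149593746386583146532670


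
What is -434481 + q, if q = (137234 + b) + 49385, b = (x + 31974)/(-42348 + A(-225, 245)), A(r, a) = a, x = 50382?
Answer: -10435816142/42103 ≈ -2.4786e+5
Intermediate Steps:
b = -82356/42103 (b = (50382 + 31974)/(-42348 + 245) = 82356/(-42103) = 82356*(-1/42103) = -82356/42103 ≈ -1.9561)
q = 7857137401/42103 (q = (137234 - 82356/42103) + 49385 = 5777880746/42103 + 49385 = 7857137401/42103 ≈ 1.8662e+5)
-434481 + q = -434481 + 7857137401/42103 = -10435816142/42103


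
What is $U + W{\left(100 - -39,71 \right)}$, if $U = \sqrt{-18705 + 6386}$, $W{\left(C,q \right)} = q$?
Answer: $71 + i \sqrt{12319} \approx 71.0 + 110.99 i$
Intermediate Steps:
$U = i \sqrt{12319}$ ($U = \sqrt{-12319} = i \sqrt{12319} \approx 110.99 i$)
$U + W{\left(100 - -39,71 \right)} = i \sqrt{12319} + 71 = 71 + i \sqrt{12319}$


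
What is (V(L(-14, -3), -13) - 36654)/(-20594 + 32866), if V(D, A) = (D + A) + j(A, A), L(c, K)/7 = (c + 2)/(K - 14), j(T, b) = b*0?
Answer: -623255/208624 ≈ -2.9875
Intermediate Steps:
j(T, b) = 0
L(c, K) = 7*(2 + c)/(-14 + K) (L(c, K) = 7*((c + 2)/(K - 14)) = 7*((2 + c)/(-14 + K)) = 7*(2 + c)/(-14 + K))
V(D, A) = A + D (V(D, A) = (D + A) + 0 = (A + D) + 0 = A + D)
(V(L(-14, -3), -13) - 36654)/(-20594 + 32866) = ((-13 + 7*(2 - 14)/(-14 - 3)) - 36654)/(-20594 + 32866) = ((-13 + 7*(-12)/(-17)) - 36654)/12272 = ((-13 + 7*(-1/17)*(-12)) - 36654)*(1/12272) = ((-13 + 84/17) - 36654)*(1/12272) = (-137/17 - 36654)*(1/12272) = -623255/17*1/12272 = -623255/208624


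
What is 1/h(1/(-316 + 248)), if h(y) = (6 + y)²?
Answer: 4624/165649 ≈ 0.027914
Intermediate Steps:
1/h(1/(-316 + 248)) = 1/((6 + 1/(-316 + 248))²) = 1/((6 + 1/(-68))²) = 1/((6 - 1/68)²) = 1/((407/68)²) = 1/(165649/4624) = 4624/165649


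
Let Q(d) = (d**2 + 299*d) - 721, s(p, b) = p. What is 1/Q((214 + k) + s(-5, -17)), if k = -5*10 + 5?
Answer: 1/75211 ≈ 1.3296e-5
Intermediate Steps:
k = -45 (k = -50 + 5 = -45)
Q(d) = -721 + d**2 + 299*d
1/Q((214 + k) + s(-5, -17)) = 1/(-721 + ((214 - 45) - 5)**2 + 299*((214 - 45) - 5)) = 1/(-721 + (169 - 5)**2 + 299*(169 - 5)) = 1/(-721 + 164**2 + 299*164) = 1/(-721 + 26896 + 49036) = 1/75211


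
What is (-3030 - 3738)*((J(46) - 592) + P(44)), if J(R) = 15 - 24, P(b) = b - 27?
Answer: 3952512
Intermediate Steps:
P(b) = -27 + b
J(R) = -9
(-3030 - 3738)*((J(46) - 592) + P(44)) = (-3030 - 3738)*((-9 - 592) + (-27 + 44)) = -6768*(-601 + 17) = -6768*(-584) = 3952512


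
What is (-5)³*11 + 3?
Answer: -1372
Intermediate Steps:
(-5)³*11 + 3 = -125*11 + 3 = -1375 + 3 = -1372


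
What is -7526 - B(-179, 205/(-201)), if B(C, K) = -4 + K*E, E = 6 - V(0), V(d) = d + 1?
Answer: -1510897/201 ≈ -7516.9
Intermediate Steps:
V(d) = 1 + d
E = 5 (E = 6 - (1 + 0) = 6 - 1*1 = 6 - 1 = 5)
B(C, K) = -4 + 5*K (B(C, K) = -4 + K*5 = -4 + 5*K)
-7526 - B(-179, 205/(-201)) = -7526 - (-4 + 5*(205/(-201))) = -7526 - (-4 + 5*(205*(-1/201))) = -7526 - (-4 + 5*(-205/201)) = -7526 - (-4 - 1025/201) = -7526 - 1*(-1829/201) = -7526 + 1829/201 = -1510897/201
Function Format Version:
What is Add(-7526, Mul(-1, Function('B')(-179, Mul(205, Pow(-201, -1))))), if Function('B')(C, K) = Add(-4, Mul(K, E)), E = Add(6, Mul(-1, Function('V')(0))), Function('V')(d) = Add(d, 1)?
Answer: Rational(-1510897, 201) ≈ -7516.9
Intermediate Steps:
Function('V')(d) = Add(1, d)
E = 5 (E = Add(6, Mul(-1, Add(1, 0))) = Add(6, Mul(-1, 1)) = Add(6, -1) = 5)
Function('B')(C, K) = Add(-4, Mul(5, K)) (Function('B')(C, K) = Add(-4, Mul(K, 5)) = Add(-4, Mul(5, K)))
Add(-7526, Mul(-1, Function('B')(-179, Mul(205, Pow(-201, -1))))) = Add(-7526, Mul(-1, Add(-4, Mul(5, Mul(205, Pow(-201, -1)))))) = Add(-7526, Mul(-1, Add(-4, Mul(5, Mul(205, Rational(-1, 201)))))) = Add(-7526, Mul(-1, Add(-4, Mul(5, Rational(-205, 201))))) = Add(-7526, Mul(-1, Add(-4, Rational(-1025, 201)))) = Add(-7526, Mul(-1, Rational(-1829, 201))) = Add(-7526, Rational(1829, 201)) = Rational(-1510897, 201)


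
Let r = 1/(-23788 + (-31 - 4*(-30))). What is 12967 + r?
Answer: 307304932/23699 ≈ 12967.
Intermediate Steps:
r = -1/23699 (r = 1/(-23788 + (-31 + 120)) = 1/(-23788 + 89) = 1/(-23699) = -1/23699 ≈ -4.2196e-5)
12967 + r = 12967 - 1/23699 = 307304932/23699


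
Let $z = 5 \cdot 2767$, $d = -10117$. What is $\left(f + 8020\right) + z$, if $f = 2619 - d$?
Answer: $34591$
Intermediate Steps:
$z = 13835$
$f = 12736$ ($f = 2619 - -10117 = 2619 + 10117 = 12736$)
$\left(f + 8020\right) + z = \left(12736 + 8020\right) + 13835 = 20756 + 13835 = 34591$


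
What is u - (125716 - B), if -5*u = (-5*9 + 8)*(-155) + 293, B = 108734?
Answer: -90938/5 ≈ -18188.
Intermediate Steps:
u = -6028/5 (u = -((-5*9 + 8)*(-155) + 293)/5 = -((-45 + 8)*(-155) + 293)/5 = -(-37*(-155) + 293)/5 = -(5735 + 293)/5 = -⅕*6028 = -6028/5 ≈ -1205.6)
u - (125716 - B) = -6028/5 - (125716 - 1*108734) = -6028/5 - (125716 - 108734) = -6028/5 - 1*16982 = -6028/5 - 16982 = -90938/5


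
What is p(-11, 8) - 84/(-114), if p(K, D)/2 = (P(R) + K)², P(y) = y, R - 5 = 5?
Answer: 52/19 ≈ 2.7368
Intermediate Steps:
R = 10 (R = 5 + 5 = 10)
p(K, D) = 2*(10 + K)²
p(-11, 8) - 84/(-114) = 2*(10 - 11)² - 84/(-114) = 2*(-1)² - 84*(-1/114) = 2*1 + 14/19 = 2 + 14/19 = 52/19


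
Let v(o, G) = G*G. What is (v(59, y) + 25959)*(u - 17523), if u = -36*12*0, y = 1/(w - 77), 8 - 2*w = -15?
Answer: -7806188147769/17161 ≈ -4.5488e+8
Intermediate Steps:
w = 23/2 (w = 4 - ½*(-15) = 4 + 15/2 = 23/2 ≈ 11.500)
y = -2/131 (y = 1/(23/2 - 77) = 1/(-131/2) = -2/131 ≈ -0.015267)
v(o, G) = G²
u = 0 (u = -432*0 = 0)
(v(59, y) + 25959)*(u - 17523) = ((-2/131)² + 25959)*(0 - 17523) = (4/17161 + 25959)*(-17523) = (445482403/17161)*(-17523) = -7806188147769/17161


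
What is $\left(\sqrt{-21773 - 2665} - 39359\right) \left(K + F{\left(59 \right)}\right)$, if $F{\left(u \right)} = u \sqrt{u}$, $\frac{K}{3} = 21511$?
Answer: $- \left(39359 - i \sqrt{24438}\right) \left(64533 + 59 \sqrt{59}\right) \approx -2.5578 \cdot 10^{9} + 1.0159 \cdot 10^{7} i$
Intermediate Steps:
$K = 64533$ ($K = 3 \cdot 21511 = 64533$)
$F{\left(u \right)} = u^{\frac{3}{2}}$
$\left(\sqrt{-21773 - 2665} - 39359\right) \left(K + F{\left(59 \right)}\right) = \left(\sqrt{-21773 - 2665} - 39359\right) \left(64533 + 59^{\frac{3}{2}}\right) = \left(\sqrt{-24438} - 39359\right) \left(64533 + 59 \sqrt{59}\right) = \left(i \sqrt{24438} - 39359\right) \left(64533 + 59 \sqrt{59}\right) = \left(-39359 + i \sqrt{24438}\right) \left(64533 + 59 \sqrt{59}\right)$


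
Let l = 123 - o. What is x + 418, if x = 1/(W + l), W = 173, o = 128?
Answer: 70225/168 ≈ 418.01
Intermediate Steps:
l = -5 (l = 123 - 1*128 = 123 - 128 = -5)
x = 1/168 (x = 1/(173 - 5) = 1/168 ≈ 0.0059524)
x + 418 = 1/168 + 418 = 70225/168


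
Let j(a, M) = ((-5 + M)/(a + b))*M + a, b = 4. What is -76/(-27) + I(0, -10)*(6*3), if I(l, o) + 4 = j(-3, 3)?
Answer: -6242/27 ≈ -231.19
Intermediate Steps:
j(a, M) = a + M*(-5 + M)/(4 + a) (j(a, M) = ((-5 + M)/(a + 4))*M + a = ((-5 + M)/(4 + a))*M + a = M*(-5 + M)/(4 + a) + a = a + M*(-5 + M)/(4 + a))
I(l, o) = -13 (I(l, o) = -4 + (3² + (-3)² - 5*3 + 4*(-3))/(4 - 3) = -4 + (9 + 9 - 15 - 12)/1 = -4 + 1*(-9) = -4 - 9 = -13)
-76/(-27) + I(0, -10)*(6*3) = -76/(-27) - 78*3 = -76*(-1/27) - 13*18 = 76/27 - 234 = -6242/27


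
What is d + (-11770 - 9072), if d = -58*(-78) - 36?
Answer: -16354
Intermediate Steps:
d = 4488 (d = 4524 - 36 = 4488)
d + (-11770 - 9072) = 4488 + (-11770 - 9072) = 4488 - 20842 = -16354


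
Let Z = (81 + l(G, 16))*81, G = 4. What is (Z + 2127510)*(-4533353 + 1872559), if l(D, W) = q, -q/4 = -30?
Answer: -5704186230054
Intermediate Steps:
q = 120 (q = -4*(-30) = 120)
l(D, W) = 120
Z = 16281 (Z = (81 + 120)*81 = 201*81 = 16281)
(Z + 2127510)*(-4533353 + 1872559) = (16281 + 2127510)*(-4533353 + 1872559) = 2143791*(-2660794) = -5704186230054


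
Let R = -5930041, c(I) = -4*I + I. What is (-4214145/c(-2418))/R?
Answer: 108055/1102987626 ≈ 9.7966e-5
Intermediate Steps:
c(I) = -3*I
(-4214145/c(-2418))/R = -4214145/((-3*(-2418)))/(-5930041) = -4214145/7254*(-1/5930041) = -4214145*1/7254*(-1/5930041) = -108055/186*(-1/5930041) = 108055/1102987626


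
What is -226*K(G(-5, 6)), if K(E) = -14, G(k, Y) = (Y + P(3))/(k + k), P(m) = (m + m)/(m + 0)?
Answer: 3164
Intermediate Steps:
P(m) = 2 (P(m) = (2*m)/m = 2)
G(k, Y) = (2 + Y)/(2*k) (G(k, Y) = (Y + 2)/(k + k) = (2 + Y)/((2*k)) = (2 + Y)*(1/(2*k)) = (2 + Y)/(2*k))
-226*K(G(-5, 6)) = -226*(-14) = 3164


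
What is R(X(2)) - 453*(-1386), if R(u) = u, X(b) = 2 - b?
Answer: 627858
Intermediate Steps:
R(X(2)) - 453*(-1386) = (2 - 1*2) - 453*(-1386) = (2 - 2) + 627858 = 0 + 627858 = 627858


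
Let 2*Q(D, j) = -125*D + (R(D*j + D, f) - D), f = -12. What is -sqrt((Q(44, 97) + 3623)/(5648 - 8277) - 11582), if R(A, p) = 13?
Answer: -I*sqrt(320211521718)/5258 ≈ -107.62*I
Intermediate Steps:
Q(D, j) = 13/2 - 63*D (Q(D, j) = (-125*D + (13 - D))/2 = (13 - 126*D)/2 = 13/2 - 63*D)
-sqrt((Q(44, 97) + 3623)/(5648 - 8277) - 11582) = -sqrt(((13/2 - 63*44) + 3623)/(5648 - 8277) - 11582) = -sqrt(((13/2 - 2772) + 3623)/(-2629) - 11582) = -sqrt((-5531/2 + 3623)*(-1/2629) - 11582) = -sqrt((1715/2)*(-1/2629) - 11582) = -sqrt(-1715/5258 - 11582) = -sqrt(-60899871/5258) = -I*sqrt(320211521718)/5258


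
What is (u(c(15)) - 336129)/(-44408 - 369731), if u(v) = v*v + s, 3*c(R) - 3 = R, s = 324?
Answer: 335769/414139 ≈ 0.81076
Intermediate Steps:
c(R) = 1 + R/3
u(v) = 324 + v**2 (u(v) = v*v + 324 = v**2 + 324 = 324 + v**2)
(u(c(15)) - 336129)/(-44408 - 369731) = ((324 + (1 + (1/3)*15)**2) - 336129)/(-44408 - 369731) = ((324 + (1 + 5)**2) - 336129)/(-414139) = ((324 + 6**2) - 336129)*(-1/414139) = ((324 + 36) - 336129)*(-1/414139) = (360 - 336129)*(-1/414139) = -335769*(-1/414139) = 335769/414139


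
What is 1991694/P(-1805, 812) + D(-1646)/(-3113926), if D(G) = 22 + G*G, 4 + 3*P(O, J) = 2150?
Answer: 4650037238146/1670621299 ≈ 2783.4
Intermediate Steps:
P(O, J) = 2146/3 (P(O, J) = -4/3 + (1/3)*2150 = -4/3 + 2150/3 = 2146/3)
D(G) = 22 + G**2
1991694/P(-1805, 812) + D(-1646)/(-3113926) = 1991694/(2146/3) + (22 + (-1646)**2)/(-3113926) = 1991694*(3/2146) + (22 + 2709316)*(-1/3113926) = 2987541/1073 + 2709338*(-1/3113926) = 2987541/1073 - 1354669/1556963 = 4650037238146/1670621299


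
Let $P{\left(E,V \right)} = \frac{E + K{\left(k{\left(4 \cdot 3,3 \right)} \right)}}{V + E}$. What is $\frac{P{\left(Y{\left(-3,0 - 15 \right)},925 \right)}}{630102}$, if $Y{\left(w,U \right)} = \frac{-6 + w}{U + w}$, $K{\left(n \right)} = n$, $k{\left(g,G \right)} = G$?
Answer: $\frac{7}{1166318802} \approx 6.0018 \cdot 10^{-9}$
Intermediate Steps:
$Y{\left(w,U \right)} = \frac{-6 + w}{U + w}$
$P{\left(E,V \right)} = \frac{3 + E}{E + V}$ ($P{\left(E,V \right)} = \frac{E + 3}{V + E} = \frac{3 + E}{E + V}$)
$\frac{P{\left(Y{\left(-3,0 - 15 \right)},925 \right)}}{630102} = \frac{\frac{1}{\frac{-6 - 3}{\left(0 - 15\right) - 3} + 925} \left(3 + \frac{-6 - 3}{\left(0 - 15\right) - 3}\right)}{630102} = \frac{3 + \frac{1}{\left(0 - 15\right) - 3} \left(-9\right)}{\frac{1}{\left(0 - 15\right) - 3} \left(-9\right) + 925} \cdot \frac{1}{630102} = \frac{3 + \frac{1}{-15 - 3} \left(-9\right)}{\frac{1}{-15 - 3} \left(-9\right) + 925} \cdot \frac{1}{630102} = \frac{3 + \frac{1}{-18} \left(-9\right)}{\frac{1}{-18} \left(-9\right) + 925} \cdot \frac{1}{630102} = \frac{3 - - \frac{1}{2}}{\left(- \frac{1}{18}\right) \left(-9\right) + 925} \cdot \frac{1}{630102} = \frac{3 + \frac{1}{2}}{\frac{1}{2} + 925} \cdot \frac{1}{630102} = \frac{1}{\frac{1851}{2}} \cdot \frac{7}{2} \cdot \frac{1}{630102} = \frac{2}{1851} \cdot \frac{7}{2} \cdot \frac{1}{630102} = \frac{7}{1851} \cdot \frac{1}{630102} = \frac{7}{1166318802}$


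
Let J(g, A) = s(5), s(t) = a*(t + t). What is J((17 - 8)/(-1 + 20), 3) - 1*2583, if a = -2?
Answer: -2603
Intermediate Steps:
s(t) = -4*t (s(t) = -2*(t + t) = -4*t)
J(g, A) = -20 (J(g, A) = -4*5 = -20)
J((17 - 8)/(-1 + 20), 3) - 1*2583 = -20 - 1*2583 = -20 - 2583 = -2603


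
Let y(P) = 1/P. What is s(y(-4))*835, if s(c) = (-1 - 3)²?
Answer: 13360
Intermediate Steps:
s(c) = 16 (s(c) = (-4)² = 16)
s(y(-4))*835 = 16*835 = 13360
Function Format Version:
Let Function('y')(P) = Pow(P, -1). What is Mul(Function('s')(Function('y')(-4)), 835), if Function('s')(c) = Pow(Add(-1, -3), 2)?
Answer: 13360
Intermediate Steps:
Function('s')(c) = 16 (Function('s')(c) = Pow(-4, 2) = 16)
Mul(Function('s')(Function('y')(-4)), 835) = Mul(16, 835) = 13360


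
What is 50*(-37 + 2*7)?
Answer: -1150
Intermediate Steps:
50*(-37 + 2*7) = 50*(-37 + 14) = 50*(-23) = -1150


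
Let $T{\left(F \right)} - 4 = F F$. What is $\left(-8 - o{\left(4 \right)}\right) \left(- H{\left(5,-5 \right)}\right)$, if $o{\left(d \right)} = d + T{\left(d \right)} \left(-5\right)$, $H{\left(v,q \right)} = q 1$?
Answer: $440$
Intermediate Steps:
$H{\left(v,q \right)} = q$
$T{\left(F \right)} = 4 + F^{2}$ ($T{\left(F \right)} = 4 + F F = 4 + F^{2}$)
$o{\left(d \right)} = -20 + d - 5 d^{2}$ ($o{\left(d \right)} = d + \left(4 + d^{2}\right) \left(-5\right) = d - \left(20 + 5 d^{2}\right) = -20 + d - 5 d^{2}$)
$\left(-8 - o{\left(4 \right)}\right) \left(- H{\left(5,-5 \right)}\right) = \left(-8 - \left(-20 + 4 - 5 \cdot 4^{2}\right)\right) \left(\left(-1\right) \left(-5\right)\right) = \left(-8 - \left(-20 + 4 - 80\right)\right) 5 = \left(-8 - -96\right) 5 = \left(-8 + 96\right) 5 = 88 \cdot 5 = 440$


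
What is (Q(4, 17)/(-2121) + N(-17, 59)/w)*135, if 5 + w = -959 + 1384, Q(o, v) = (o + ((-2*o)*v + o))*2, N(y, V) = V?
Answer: 99711/2828 ≈ 35.258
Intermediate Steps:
Q(o, v) = 4*o - 4*o*v (Q(o, v) = (o + (-2*o*v + o))*2 = (o + (o - 2*o*v))*2 = (2*o - 2*o*v)*2 = 4*o - 4*o*v)
w = 420 (w = -5 + (-959 + 1384) = -5 + 425 = 420)
(Q(4, 17)/(-2121) + N(-17, 59)/w)*135 = ((4*4*(1 - 1*17))/(-2121) + 59/420)*135 = ((4*4*(1 - 17))*(-1/2121) + 59*(1/420))*135 = ((4*4*(-16))*(-1/2121) + 59/420)*135 = (-256*(-1/2121) + 59/420)*135 = (256/2121 + 59/420)*135 = (3693/14140)*135 = 99711/2828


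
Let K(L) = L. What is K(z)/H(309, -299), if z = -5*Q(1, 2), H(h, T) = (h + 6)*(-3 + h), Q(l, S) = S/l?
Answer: -1/9639 ≈ -0.00010375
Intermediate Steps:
H(h, T) = (-3 + h)*(6 + h) (H(h, T) = (6 + h)*(-3 + h) = (-3 + h)*(6 + h))
z = -10 (z = -10/1 = -10 ≈ -10.000)
K(z)/H(309, -299) = -10/(-18 + 309² + 3*309) = -10/(-18 + 95481 + 927) = -10/96390 = -10*1/96390 = -1/9639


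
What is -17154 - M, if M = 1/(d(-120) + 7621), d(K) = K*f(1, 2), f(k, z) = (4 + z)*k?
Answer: -118379755/6901 ≈ -17154.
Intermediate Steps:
f(k, z) = k*(4 + z)
d(K) = 6*K (d(K) = K*(1*(4 + 2)) = K*(1*6) = K*6 = 6*K)
M = 1/6901 (M = 1/(6*(-120) + 7621) = 1/(-720 + 7621) = 1/6901 ≈ 0.00014491)
-17154 - M = -17154 - 1*1/6901 = -17154 - 1/6901 = -118379755/6901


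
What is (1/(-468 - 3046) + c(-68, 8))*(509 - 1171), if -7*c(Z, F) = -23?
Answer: -3821395/1757 ≈ -2175.0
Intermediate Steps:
c(Z, F) = 23/7 (c(Z, F) = -⅐*(-23) = 23/7)
(1/(-468 - 3046) + c(-68, 8))*(509 - 1171) = (1/(-468 - 3046) + 23/7)*(509 - 1171) = (1/(-3514) + 23/7)*(-662) = (-1/3514 + 23/7)*(-662) = (11545/3514)*(-662) = -3821395/1757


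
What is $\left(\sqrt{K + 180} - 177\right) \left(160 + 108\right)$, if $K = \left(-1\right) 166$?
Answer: $-47436 + 268 \sqrt{14} \approx -46433.0$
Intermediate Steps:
$K = -166$
$\left(\sqrt{K + 180} - 177\right) \left(160 + 108\right) = \left(\sqrt{-166 + 180} - 177\right) \left(160 + 108\right) = \left(\sqrt{14} - 177\right) 268 = \left(-177 + \sqrt{14}\right) 268 = -47436 + 268 \sqrt{14}$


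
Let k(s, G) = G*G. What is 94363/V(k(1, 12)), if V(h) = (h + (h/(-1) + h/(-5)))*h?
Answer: -471815/20736 ≈ -22.753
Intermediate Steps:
k(s, G) = G²
V(h) = -h²/5 (V(h) = (h + (h*(-1) + h*(-⅕)))*h = (h + (-h - h/5))*h = (h - 6*h/5)*h = (-h/5)*h = -h²/5)
94363/V(k(1, 12)) = 94363/((-(12²)²/5)) = 94363/((-⅕*144²)) = 94363/((-⅕*20736)) = 94363/(-20736/5) = 94363*(-5/20736) = -471815/20736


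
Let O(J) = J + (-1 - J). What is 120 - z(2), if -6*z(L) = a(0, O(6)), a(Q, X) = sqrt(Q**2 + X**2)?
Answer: 721/6 ≈ 120.17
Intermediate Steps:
O(J) = -1
z(L) = -1/6 (z(L) = -sqrt(0**2 + (-1)**2)/6 = -sqrt(0 + 1)/6 = -sqrt(1)/6 = -1/6*1 = -1/6)
120 - z(2) = 120 - 1*(-1/6) = 120 + 1/6 = 721/6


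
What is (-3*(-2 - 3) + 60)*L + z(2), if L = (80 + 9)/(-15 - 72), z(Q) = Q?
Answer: -2167/29 ≈ -74.724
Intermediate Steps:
L = -89/87 (L = 89/(-87) = 89*(-1/87) = -89/87 ≈ -1.0230)
(-3*(-2 - 3) + 60)*L + z(2) = (-3*(-2 - 3) + 60)*(-89/87) + 2 = (-3*(-5) + 60)*(-89/87) + 2 = (15 + 60)*(-89/87) + 2 = 75*(-89/87) + 2 = -2225/29 + 2 = -2167/29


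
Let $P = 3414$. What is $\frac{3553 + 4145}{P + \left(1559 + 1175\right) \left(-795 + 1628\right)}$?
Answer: $\frac{3849}{1140418} \approx 0.0033751$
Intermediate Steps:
$\frac{3553 + 4145}{P + \left(1559 + 1175\right) \left(-795 + 1628\right)} = \frac{3553 + 4145}{3414 + \left(1559 + 1175\right) \left(-795 + 1628\right)} = \frac{7698}{3414 + 2734 \cdot 833} = \frac{7698}{3414 + 2277422} = \frac{7698}{2280836} = 7698 \cdot \frac{1}{2280836} = \frac{3849}{1140418}$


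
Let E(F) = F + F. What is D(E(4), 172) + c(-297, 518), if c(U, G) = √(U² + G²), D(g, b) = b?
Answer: 172 + √356533 ≈ 769.10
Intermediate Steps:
E(F) = 2*F
c(U, G) = √(G² + U²)
D(E(4), 172) + c(-297, 518) = 172 + √(518² + (-297)²) = 172 + √(268324 + 88209) = 172 + √356533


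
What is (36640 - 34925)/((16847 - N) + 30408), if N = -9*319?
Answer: 1715/50126 ≈ 0.034214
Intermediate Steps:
N = -2871
(36640 - 34925)/((16847 - N) + 30408) = (36640 - 34925)/((16847 - 1*(-2871)) + 30408) = 1715/((16847 + 2871) + 30408) = 1715/(19718 + 30408) = 1715/50126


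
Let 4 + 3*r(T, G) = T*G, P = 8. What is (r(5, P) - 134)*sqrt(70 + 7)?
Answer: -122*sqrt(77) ≈ -1070.5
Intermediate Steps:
r(T, G) = -4/3 + G*T/3 (r(T, G) = -4/3 + (T*G)/3 = -4/3 + (G*T)/3 = -4/3 + G*T/3)
(r(5, P) - 134)*sqrt(70 + 7) = ((-4/3 + (1/3)*8*5) - 134)*sqrt(70 + 7) = ((-4/3 + 40/3) - 134)*sqrt(77) = (12 - 134)*sqrt(77) = -122*sqrt(77)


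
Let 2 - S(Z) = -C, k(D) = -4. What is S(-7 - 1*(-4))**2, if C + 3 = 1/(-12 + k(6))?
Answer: 289/256 ≈ 1.1289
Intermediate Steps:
C = -49/16 (C = -3 + 1/(-12 - 4) = -3 + 1/(-16) = -3 - 1/16 = -49/16 ≈ -3.0625)
S(Z) = -17/16 (S(Z) = 2 - (-1)*(-49)/16 = 2 - 1*49/16 = 2 - 49/16 = -17/16)
S(-7 - 1*(-4))**2 = (-17/16)**2 = 289/256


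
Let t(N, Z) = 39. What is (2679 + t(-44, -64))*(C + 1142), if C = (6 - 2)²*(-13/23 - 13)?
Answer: 57822732/23 ≈ 2.5140e+6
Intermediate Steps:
C = -4992/23 (C = 4²*(-13*1/23 - 13) = 16*(-13/23 - 13) = 16*(-312/23) = -4992/23 ≈ -217.04)
(2679 + t(-44, -64))*(C + 1142) = (2679 + 39)*(-4992/23 + 1142) = 2718*(21274/23) = 57822732/23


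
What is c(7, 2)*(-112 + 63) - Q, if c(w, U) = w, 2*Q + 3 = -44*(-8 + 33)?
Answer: 417/2 ≈ 208.50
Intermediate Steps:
Q = -1103/2 (Q = -3/2 + (-44*(-8 + 33))/2 = -3/2 + (-44*25)/2 = -3/2 + (1/2)*(-1100) = -3/2 - 550 = -1103/2 ≈ -551.50)
c(7, 2)*(-112 + 63) - Q = 7*(-112 + 63) - 1*(-1103/2) = 7*(-49) + 1103/2 = -343 + 1103/2 = 417/2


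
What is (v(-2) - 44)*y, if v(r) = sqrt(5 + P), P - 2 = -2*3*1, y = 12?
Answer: -516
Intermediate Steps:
P = -4 (P = 2 - 2*3*1 = 2 - 6*1 = 2 - 6 = -4)
v(r) = 1 (v(r) = sqrt(5 - 4) = sqrt(1) = 1)
(v(-2) - 44)*y = (1 - 44)*12 = -43*12 = -516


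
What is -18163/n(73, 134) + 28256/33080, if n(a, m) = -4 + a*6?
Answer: -73571117/1794590 ≈ -40.996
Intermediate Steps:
n(a, m) = -4 + 6*a
-18163/n(73, 134) + 28256/33080 = -18163/(-4 + 6*73) + 28256/33080 = -18163/(-4 + 438) + 28256*(1/33080) = -18163/434 + 3532/4135 = -73571117/1794590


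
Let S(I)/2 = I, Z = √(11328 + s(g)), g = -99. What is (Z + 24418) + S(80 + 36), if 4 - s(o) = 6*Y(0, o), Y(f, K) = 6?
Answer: 24650 + 4*√706 ≈ 24756.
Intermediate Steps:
s(o) = -32 (s(o) = 4 - 6*6 = 4 - 1*36 = 4 - 36 = -32)
Z = 4*√706 (Z = √(11328 - 32) = √11296 = 4*√706 ≈ 106.28)
S(I) = 2*I
(Z + 24418) + S(80 + 36) = (4*√706 + 24418) + 2*(80 + 36) = (24418 + 4*√706) + 2*116 = (24418 + 4*√706) + 232 = 24650 + 4*√706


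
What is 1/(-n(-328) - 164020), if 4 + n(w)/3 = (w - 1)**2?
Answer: -1/488731 ≈ -2.0461e-6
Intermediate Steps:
n(w) = -12 + 3*(-1 + w)**2 (n(w) = -12 + 3*(w - 1)**2 = -12 + 3*(-1 + w)**2)
1/(-n(-328) - 164020) = 1/(-(-12 + 3*(-1 - 328)**2) - 164020) = 1/(-(-12 + 3*(-329)**2) - 164020) = 1/(-(-12 + 3*108241) - 164020) = 1/(-(-12 + 324723) - 164020) = 1/(-1*324711 - 164020) = 1/(-324711 - 164020) = 1/(-488731) = -1/488731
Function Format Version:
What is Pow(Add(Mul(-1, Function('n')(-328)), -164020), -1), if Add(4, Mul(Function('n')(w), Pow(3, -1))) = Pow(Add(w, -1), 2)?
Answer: Rational(-1, 488731) ≈ -2.0461e-6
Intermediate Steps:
Function('n')(w) = Add(-12, Mul(3, Pow(Add(-1, w), 2))) (Function('n')(w) = Add(-12, Mul(3, Pow(Add(w, -1), 2))) = Add(-12, Mul(3, Pow(Add(-1, w), 2))))
Pow(Add(Mul(-1, Function('n')(-328)), -164020), -1) = Pow(Add(Mul(-1, Add(-12, Mul(3, Pow(Add(-1, -328), 2)))), -164020), -1) = Pow(Add(Mul(-1, Add(-12, Mul(3, Pow(-329, 2)))), -164020), -1) = Pow(Add(Mul(-1, Add(-12, Mul(3, 108241))), -164020), -1) = Pow(Add(Mul(-1, Add(-12, 324723)), -164020), -1) = Pow(Add(Mul(-1, 324711), -164020), -1) = Pow(Add(-324711, -164020), -1) = Pow(-488731, -1) = Rational(-1, 488731)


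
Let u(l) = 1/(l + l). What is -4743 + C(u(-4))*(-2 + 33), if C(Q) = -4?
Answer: -4867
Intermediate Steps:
u(l) = 1/(2*l)
-4743 + C(u(-4))*(-2 + 33) = -4743 - 4*(-2 + 33) = -4743 - 4*31 = -4743 - 124 = -4867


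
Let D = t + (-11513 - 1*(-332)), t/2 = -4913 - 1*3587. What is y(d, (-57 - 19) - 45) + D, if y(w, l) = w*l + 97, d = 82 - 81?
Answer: -28205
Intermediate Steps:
t = -17000 (t = 2*(-4913 - 1*3587) = 2*(-4913 - 3587) = 2*(-8500) = -17000)
D = -28181 (D = -17000 + (-11513 - 1*(-332)) = -17000 + (-11513 + 332) = -17000 - 11181 = -28181)
d = 1
y(w, l) = 97 + l*w (y(w, l) = l*w + 97 = 97 + l*w)
y(d, (-57 - 19) - 45) + D = (97 + ((-57 - 19) - 45)*1) - 28181 = (97 + (-76 - 45)*1) - 28181 = (97 - 121*1) - 28181 = (97 - 121) - 28181 = -24 - 28181 = -28205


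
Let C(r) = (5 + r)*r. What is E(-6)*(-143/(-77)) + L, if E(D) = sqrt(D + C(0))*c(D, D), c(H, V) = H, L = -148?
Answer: -148 - 78*I*sqrt(6)/7 ≈ -148.0 - 27.294*I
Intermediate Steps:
C(r) = r*(5 + r)
E(D) = D**(3/2) (E(D) = sqrt(D + 0*(5 + 0))*D = sqrt(D + 0*5)*D = sqrt(D + 0)*D = sqrt(D)*D = D**(3/2))
E(-6)*(-143/(-77)) + L = (-6)**(3/2)*(-143/(-77)) - 148 = (-6*I*sqrt(6))*(-143*(-1/77)) - 148 = -6*I*sqrt(6)*(13/7) - 148 = -78*I*sqrt(6)/7 - 148 = -148 - 78*I*sqrt(6)/7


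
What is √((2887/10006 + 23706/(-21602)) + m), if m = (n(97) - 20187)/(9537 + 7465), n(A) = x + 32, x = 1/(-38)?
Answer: I*√607703034898233975475747007/17456134590314 ≈ 1.4122*I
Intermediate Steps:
x = -1/38 ≈ -0.026316
n(A) = 1215/38 (n(A) = -1/38 + 32 = 1215/38)
m = -765891/646076 (m = (1215/38 - 20187)/(9537 + 7465) = -765891/38/17002 = -765891/38*1/17002 = -765891/646076 ≈ -1.1854)
√((2887/10006 + 23706/(-21602)) + m) = √((2887/10006 + 23706/(-21602)) - 765891/646076) = √((2887*(1/10006) + 23706*(-1/21602)) - 765891/646076) = √((2887/10006 - 11853/10801) - 765891/646076) = √(-87418631/108074806 - 765891/646076) = √(-69626300342051/34912269180628) = I*√607703034898233975475747007/17456134590314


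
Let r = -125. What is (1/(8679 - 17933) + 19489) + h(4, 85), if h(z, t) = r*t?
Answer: 82027455/9254 ≈ 8864.0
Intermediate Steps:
h(z, t) = -125*t
(1/(8679 - 17933) + 19489) + h(4, 85) = (1/(8679 - 17933) + 19489) - 125*85 = (1/(-9254) + 19489) - 10625 = (-1/9254 + 19489) - 10625 = 180351205/9254 - 10625 = 82027455/9254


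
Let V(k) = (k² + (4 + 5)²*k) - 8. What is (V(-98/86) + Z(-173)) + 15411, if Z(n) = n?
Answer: 27992004/1849 ≈ 15139.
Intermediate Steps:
V(k) = -8 + k² + 81*k (V(k) = (k² + 9²*k) - 8 = (k² + 81*k) - 8 = -8 + k² + 81*k)
(V(-98/86) + Z(-173)) + 15411 = ((-8 + (-98/86)² + 81*(-98/86)) - 173) + 15411 = ((-8 + (-98*1/86)² + 81*(-98*1/86)) - 173) + 15411 = ((-8 + (-49/43)² + 81*(-49/43)) - 173) + 15411 = ((-8 + 2401/1849 - 3969/43) - 173) + 15411 = (-183058/1849 - 173) + 15411 = -502935/1849 + 15411 = 27992004/1849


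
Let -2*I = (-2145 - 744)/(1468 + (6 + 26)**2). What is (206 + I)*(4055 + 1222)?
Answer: 5433162261/4984 ≈ 1.0901e+6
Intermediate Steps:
I = 2889/4984 (I = -(-2145 - 744)/(2*(1468 + (6 + 26)**2)) = -(-2889)/(2*(1468 + 32**2)) = -(-2889)/(2*(1468 + 1024)) = -(-2889)/(2*2492) = -1/2*(-2889/2492) = 2889/4984 ≈ 0.57965)
(206 + I)*(4055 + 1222) = (206 + 2889/4984)*(4055 + 1222) = (1029593/4984)*5277 = 5433162261/4984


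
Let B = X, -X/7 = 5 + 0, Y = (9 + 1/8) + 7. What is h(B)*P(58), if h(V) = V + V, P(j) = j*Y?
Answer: -130935/2 ≈ -65468.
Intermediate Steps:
Y = 129/8 (Y = (9 + 1*(1/8)) + 7 = (9 + 1/8) + 7 = 73/8 + 7 = 129/8 ≈ 16.125)
P(j) = 129*j/8 (P(j) = j*(129/8) = 129*j/8)
X = -35 (X = -7*(5 + 0) = -7*5 = -35)
B = -35
h(V) = 2*V
h(B)*P(58) = (2*(-35))*((129/8)*58) = -70*3741/4 = -130935/2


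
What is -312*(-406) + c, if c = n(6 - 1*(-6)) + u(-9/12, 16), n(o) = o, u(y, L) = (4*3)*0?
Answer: 126684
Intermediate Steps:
u(y, L) = 0 (u(y, L) = 12*0 = 0)
c = 12 (c = (6 - 1*(-6)) + 0 = (6 + 6) + 0 = 12 + 0 = 12)
-312*(-406) + c = -312*(-406) + 12 = 126672 + 12 = 126684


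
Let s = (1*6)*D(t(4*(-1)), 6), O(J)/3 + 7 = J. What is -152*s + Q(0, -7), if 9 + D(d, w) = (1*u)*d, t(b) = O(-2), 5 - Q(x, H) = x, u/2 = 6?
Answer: 303701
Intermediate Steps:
u = 12 (u = 2*6 = 12)
Q(x, H) = 5 - x
O(J) = -21 + 3*J
t(b) = -27 (t(b) = -21 + 3*(-2) = -21 - 6 = -27)
D(d, w) = -9 + 12*d (D(d, w) = -9 + (1*12)*d = -9 + 12*d)
s = -1998 (s = (1*6)*(-9 + 12*(-27)) = 6*(-9 - 324) = 6*(-333) = -1998)
-152*s + Q(0, -7) = -152*(-1998) + (5 - 1*0) = 303696 + (5 + 0) = 303696 + 5 = 303701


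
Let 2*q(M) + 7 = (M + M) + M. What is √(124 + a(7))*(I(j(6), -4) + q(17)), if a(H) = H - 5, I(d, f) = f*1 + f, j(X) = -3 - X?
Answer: 42*√14 ≈ 157.15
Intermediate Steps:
I(d, f) = 2*f (I(d, f) = f + f = 2*f)
a(H) = -5 + H
q(M) = -7/2 + 3*M/2 (q(M) = -7/2 + ((M + M) + M)/2 = -7/2 + (2*M + M)/2 = -7/2 + (3*M)/2 = -7/2 + 3*M/2)
√(124 + a(7))*(I(j(6), -4) + q(17)) = √(124 + (-5 + 7))*(2*(-4) + (-7/2 + (3/2)*17)) = √(124 + 2)*(-8 + (-7/2 + 51/2)) = √126*(-8 + 22) = (3*√14)*14 = 42*√14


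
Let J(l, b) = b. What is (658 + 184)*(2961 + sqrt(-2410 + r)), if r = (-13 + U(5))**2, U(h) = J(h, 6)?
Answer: 2493162 + 842*I*sqrt(2361) ≈ 2.4932e+6 + 40913.0*I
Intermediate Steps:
U(h) = 6
r = 49 (r = (-13 + 6)**2 = (-7)**2 = 49)
(658 + 184)*(2961 + sqrt(-2410 + r)) = (658 + 184)*(2961 + sqrt(-2410 + 49)) = 842*(2961 + sqrt(-2361)) = 842*(2961 + I*sqrt(2361)) = 2493162 + 842*I*sqrt(2361)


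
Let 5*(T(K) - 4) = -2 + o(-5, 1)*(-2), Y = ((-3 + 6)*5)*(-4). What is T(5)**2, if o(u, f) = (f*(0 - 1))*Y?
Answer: 10404/25 ≈ 416.16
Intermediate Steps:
Y = -60 (Y = (3*5)*(-4) = 15*(-4) = -60)
o(u, f) = 60*f (o(u, f) = (f*(0 - 1))*(-60) = (f*(-1))*(-60) = -f*(-60) = 60*f)
T(K) = -102/5 (T(K) = 4 + (-2 + (60*1)*(-2))/5 = 4 + (-2 + 60*(-2))/5 = 4 + (-2 - 120)/5 = 4 + (1/5)*(-122) = 4 - 122/5 = -102/5)
T(5)**2 = (-102/5)**2 = 10404/25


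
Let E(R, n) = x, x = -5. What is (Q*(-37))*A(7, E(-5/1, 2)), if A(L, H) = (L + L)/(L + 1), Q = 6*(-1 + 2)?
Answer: -777/2 ≈ -388.50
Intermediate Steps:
Q = 6 (Q = 6*1 = 6)
E(R, n) = -5
A(L, H) = 2*L/(1 + L) (A(L, H) = (2*L)/(1 + L) = 2*L/(1 + L))
(Q*(-37))*A(7, E(-5/1, 2)) = (6*(-37))*(2*7/(1 + 7)) = -444*7/8 = -222*7/4 = -777/2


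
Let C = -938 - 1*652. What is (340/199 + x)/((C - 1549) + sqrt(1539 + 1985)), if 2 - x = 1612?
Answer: 1004636950/1960109603 + 640100*sqrt(881)/1960109603 ≈ 0.52223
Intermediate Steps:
x = -1610 (x = 2 - 1*1612 = 2 - 1612 = -1610)
C = -1590 (C = -938 - 652 = -1590)
(340/199 + x)/((C - 1549) + sqrt(1539 + 1985)) = (340/199 - 1610)/((-1590 - 1549) + sqrt(1539 + 1985)) = (340*(1/199) - 1610)/(-3139 + sqrt(3524)) = (340/199 - 1610)/(-3139 + 2*sqrt(881)) = -320050/(199*(-3139 + 2*sqrt(881)))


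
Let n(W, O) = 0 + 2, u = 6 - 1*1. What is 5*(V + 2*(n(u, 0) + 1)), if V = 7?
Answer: 65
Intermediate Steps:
u = 5 (u = 6 - 1 = 5)
n(W, O) = 2
5*(V + 2*(n(u, 0) + 1)) = 5*(7 + 2*(2 + 1)) = 5*(7 + 2*3) = 5*(7 + 6) = 5*13 = 65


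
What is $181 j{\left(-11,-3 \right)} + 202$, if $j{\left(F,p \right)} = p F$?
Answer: $6175$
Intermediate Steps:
$j{\left(F,p \right)} = F p$
$181 j{\left(-11,-3 \right)} + 202 = 181 \left(\left(-11\right) \left(-3\right)\right) + 202 = 181 \cdot 33 + 202 = 5973 + 202 = 6175$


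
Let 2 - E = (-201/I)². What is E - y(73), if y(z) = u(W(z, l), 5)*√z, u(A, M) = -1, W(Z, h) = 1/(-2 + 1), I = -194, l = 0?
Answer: 34871/37636 + √73 ≈ 9.4705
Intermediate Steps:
W(Z, h) = -1 (W(Z, h) = 1/(-1) = -1)
E = 34871/37636 (E = 2 - (-201/(-194))² = 2 - (-201*(-1/194))² = 2 - (201/194)² = 2 - 1*40401/37636 = 2 - 40401/37636 = 34871/37636 ≈ 0.92653)
y(z) = -√z
E - y(73) = 34871/37636 - (-1)*√73 = 34871/37636 + √73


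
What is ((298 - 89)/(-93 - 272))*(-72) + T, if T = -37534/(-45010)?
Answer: 9871577/234695 ≈ 42.061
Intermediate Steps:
T = 2681/3215 (T = -37534*(-1/45010) = 2681/3215 ≈ 0.83390)
((298 - 89)/(-93 - 272))*(-72) + T = ((298 - 89)/(-93 - 272))*(-72) + 2681/3215 = (209/(-365))*(-72) + 2681/3215 = (209*(-1/365))*(-72) + 2681/3215 = -209/365*(-72) + 2681/3215 = 15048/365 + 2681/3215 = 9871577/234695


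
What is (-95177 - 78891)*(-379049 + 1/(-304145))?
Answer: 20067578748795208/304145 ≈ 6.5980e+10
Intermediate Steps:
(-95177 - 78891)*(-379049 + 1/(-304145)) = -174068*(-379049 - 1/304145) = -174068*(-115285858106/304145) = 20067578748795208/304145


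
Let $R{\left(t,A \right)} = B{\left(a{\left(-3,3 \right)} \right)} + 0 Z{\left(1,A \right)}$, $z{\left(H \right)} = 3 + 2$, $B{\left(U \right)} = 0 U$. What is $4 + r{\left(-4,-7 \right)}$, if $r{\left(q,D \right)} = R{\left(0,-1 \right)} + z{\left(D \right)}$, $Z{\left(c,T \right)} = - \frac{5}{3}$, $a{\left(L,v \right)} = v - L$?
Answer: $9$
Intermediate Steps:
$B{\left(U \right)} = 0$
$Z{\left(c,T \right)} = - \frac{5}{3}$ ($Z{\left(c,T \right)} = \left(-5\right) \frac{1}{3} = - \frac{5}{3}$)
$z{\left(H \right)} = 5$
$R{\left(t,A \right)} = 0$ ($R{\left(t,A \right)} = 0 + 0 \left(- \frac{5}{3}\right) = 0 + 0 = 0$)
$r{\left(q,D \right)} = 5$ ($r{\left(q,D \right)} = 0 + 5 = 5$)
$4 + r{\left(-4,-7 \right)} = 4 + 5 = 9$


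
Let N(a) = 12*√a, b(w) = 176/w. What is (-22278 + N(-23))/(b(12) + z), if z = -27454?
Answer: 423/521 - 18*I*√23/41159 ≈ 0.8119 - 0.0020974*I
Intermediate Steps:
(-22278 + N(-23))/(b(12) + z) = (-22278 + 12*√(-23))/(176/12 - 27454) = (-22278 + 12*(I*√23))/(176*(1/12) - 27454) = (-22278 + 12*I*√23)/(44/3 - 27454) = (-22278 + 12*I*√23)/(-82318/3) = (-22278 + 12*I*√23)*(-3/82318) = 423/521 - 18*I*√23/41159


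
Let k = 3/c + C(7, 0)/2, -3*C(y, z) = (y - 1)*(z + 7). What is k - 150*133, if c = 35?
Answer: -698492/35 ≈ -19957.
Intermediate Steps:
C(y, z) = -(-1 + y)*(7 + z)/3 (C(y, z) = -(y - 1)*(z + 7)/3 = -(-1 + y)*(7 + z)/3)
k = -242/35 (k = 3/35 + (7/3 - 7/3*7 + (⅓)*0 - ⅓*7*0)/2 = 3*(1/35) + (7/3 - 49/3 + 0 + 0)*(½) = 3/35 - 14*½ = 3/35 - 7 = -242/35 ≈ -6.9143)
k - 150*133 = -242/35 - 150*133 = -242/35 - 19950 = -698492/35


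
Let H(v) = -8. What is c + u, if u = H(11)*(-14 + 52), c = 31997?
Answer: 31693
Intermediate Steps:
u = -304 (u = -8*(-14 + 52) = -8*38 = -304)
c + u = 31997 - 304 = 31693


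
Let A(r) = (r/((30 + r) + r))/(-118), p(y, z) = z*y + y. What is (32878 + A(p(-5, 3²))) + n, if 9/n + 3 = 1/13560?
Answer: 1104627869377/33600854 ≈ 32875.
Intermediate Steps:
n = -122040/40679 (n = 9/(-3 + 1/13560) = 9/(-40679/13560) = 9*(-13560/40679) = -122040/40679 ≈ -3.0001)
p(y, z) = y + y*z (p(y, z) = y*z + y = y + y*z)
A(r) = -r/(118*(30 + 2*r)) (A(r) = (r/(30 + 2*r))*(-1/118) = -r/(118*(30 + 2*r)))
(32878 + A(p(-5, 3²))) + n = (32878 - (-5*(1 + 3²))/(3540 + 236*(-5*(1 + 3²)))) - 122040/40679 = (32878 - (-5*(1 + 9))/(3540 + 236*(-5*(1 + 9)))) - 122040/40679 = (32878 - (-5*10)/(3540 + 236*(-5*10))) - 122040/40679 = (32878 - 1*(-50)/(3540 + 236*(-50))) - 122040/40679 = (32878 - 1*(-50)/(3540 - 11800)) - 122040/40679 = (32878 - 1*(-50)/(-8260)) - 122040/40679 = (32878 - 1*(-50)*(-1/8260)) - 122040/40679 = (32878 - 5/826) - 122040/40679 = 27157223/826 - 122040/40679 = 1104627869377/33600854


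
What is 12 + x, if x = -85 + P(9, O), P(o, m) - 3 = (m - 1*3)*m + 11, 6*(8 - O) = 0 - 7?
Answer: -89/36 ≈ -2.4722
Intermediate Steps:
O = 55/6 (O = 8 - (0 - 7)/6 = 8 - ⅙*(-7) = 8 + 7/6 = 55/6 ≈ 9.1667)
P(o, m) = 14 + m*(-3 + m) (P(o, m) = 3 + ((m - 1*3)*m + 11) = 3 + ((m - 3)*m + 11) = 3 + ((-3 + m)*m + 11) = 3 + (m*(-3 + m) + 11) = 3 + (11 + m*(-3 + m)) = 14 + m*(-3 + m))
x = -521/36 (x = -85 + (14 + (55/6)² - 3*55/6) = -85 + (14 + 3025/36 - 55/2) = -85 + 2539/36 = -521/36 ≈ -14.472)
12 + x = 12 - 521/36 = -89/36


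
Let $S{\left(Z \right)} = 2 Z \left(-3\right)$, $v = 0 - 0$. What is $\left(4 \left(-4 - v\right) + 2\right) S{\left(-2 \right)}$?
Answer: $-168$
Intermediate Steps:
$v = 0$ ($v = 0 + 0 = 0$)
$S{\left(Z \right)} = - 6 Z$
$\left(4 \left(-4 - v\right) + 2\right) S{\left(-2 \right)} = \left(4 \left(-4 - 0\right) + 2\right) \left(\left(-6\right) \left(-2\right)\right) = \left(4 \left(-4 + 0\right) + 2\right) 12 = \left(4 \left(-4\right) + 2\right) 12 = \left(-16 + 2\right) 12 = \left(-14\right) 12 = -168$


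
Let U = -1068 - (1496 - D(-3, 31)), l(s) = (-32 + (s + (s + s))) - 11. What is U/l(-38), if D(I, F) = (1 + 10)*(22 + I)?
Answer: 15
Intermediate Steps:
D(I, F) = 242 + 11*I (D(I, F) = 11*(22 + I) = 242 + 11*I)
l(s) = -43 + 3*s (l(s) = (-32 + (s + 2*s)) - 11 = (-32 + 3*s) - 11 = -43 + 3*s)
U = -2355 (U = -1068 - (1496 - (242 + 11*(-3))) = -1068 - (1496 - (242 - 33)) = -1068 - (1496 - 1*209) = -1068 - (1496 - 209) = -1068 - 1*1287 = -1068 - 1287 = -2355)
U/l(-38) = -2355/(-43 + 3*(-38)) = -2355/(-43 - 114) = -2355/(-157) = -2355*(-1/157) = 15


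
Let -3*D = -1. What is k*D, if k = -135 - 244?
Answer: -379/3 ≈ -126.33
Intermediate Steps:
k = -379
D = ⅓ (D = -⅓*(-1) = ⅓ ≈ 0.33333)
k*D = -379*⅓ = -379/3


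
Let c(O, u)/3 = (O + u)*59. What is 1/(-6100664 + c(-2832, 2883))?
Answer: -1/6091637 ≈ -1.6416e-7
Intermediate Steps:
c(O, u) = 177*O + 177*u (c(O, u) = 3*((O + u)*59) = 3*(59*O + 59*u) = 177*O + 177*u)
1/(-6100664 + c(-2832, 2883)) = 1/(-6100664 + (177*(-2832) + 177*2883)) = 1/(-6100664 + (-501264 + 510291)) = 1/(-6100664 + 9027) = 1/(-6091637) = -1/6091637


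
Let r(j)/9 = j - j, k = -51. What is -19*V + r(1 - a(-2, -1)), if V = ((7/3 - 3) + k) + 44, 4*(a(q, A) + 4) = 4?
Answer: 437/3 ≈ 145.67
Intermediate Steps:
a(q, A) = -3 (a(q, A) = -4 + (¼)*4 = -4 + 1 = -3)
V = -23/3 (V = ((7/3 - 3) - 51) + 44 = (-⅔ - 51) + 44 = -155/3 + 44 = -23/3 ≈ -7.6667)
r(j) = 0 (r(j) = 9*(j - j) = 9*0 = 0)
-19*V + r(1 - a(-2, -1)) = -19*(-23/3) + 0 = 437/3 + 0 = 437/3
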